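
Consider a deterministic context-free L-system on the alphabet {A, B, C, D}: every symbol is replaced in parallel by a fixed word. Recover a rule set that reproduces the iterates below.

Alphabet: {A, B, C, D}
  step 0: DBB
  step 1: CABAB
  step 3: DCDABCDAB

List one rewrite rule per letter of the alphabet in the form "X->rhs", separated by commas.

A->D, B->AB, C->A, D->C

  step 0 ⇒ step 1: DBB ⇒ C·AB·AB
    B ↦ AB
    D ↦ C
    A ↦ D  (constrained at step 1)
    C ↦ A  (constrained at step 1)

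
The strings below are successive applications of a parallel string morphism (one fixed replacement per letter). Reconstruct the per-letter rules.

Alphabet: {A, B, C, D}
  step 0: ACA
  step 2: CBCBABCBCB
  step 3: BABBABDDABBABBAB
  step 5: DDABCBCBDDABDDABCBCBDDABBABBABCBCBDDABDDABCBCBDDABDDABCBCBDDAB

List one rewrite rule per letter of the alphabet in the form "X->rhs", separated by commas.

A->DD, B->AB, C->B, D->CB

  step 2 ⇒ step 3: CBCBABCBCB ⇒ B·AB·B·AB·DD·AB·B·AB·B·AB
    A ↦ DD
    B ↦ AB
    C ↦ B
    D ↦ CB  (constrained at step 3)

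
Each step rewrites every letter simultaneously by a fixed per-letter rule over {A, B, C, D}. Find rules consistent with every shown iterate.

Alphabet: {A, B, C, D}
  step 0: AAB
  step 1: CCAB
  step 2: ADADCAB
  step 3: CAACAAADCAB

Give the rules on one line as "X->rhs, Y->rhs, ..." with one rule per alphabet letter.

  step 2 ⇒ step 3: ADADCAB ⇒ C·AA·C·AA·AD·C·AB
    A ↦ C
    B ↦ AB
    C ↦ AD
    D ↦ AA

A->C, B->AB, C->AD, D->AA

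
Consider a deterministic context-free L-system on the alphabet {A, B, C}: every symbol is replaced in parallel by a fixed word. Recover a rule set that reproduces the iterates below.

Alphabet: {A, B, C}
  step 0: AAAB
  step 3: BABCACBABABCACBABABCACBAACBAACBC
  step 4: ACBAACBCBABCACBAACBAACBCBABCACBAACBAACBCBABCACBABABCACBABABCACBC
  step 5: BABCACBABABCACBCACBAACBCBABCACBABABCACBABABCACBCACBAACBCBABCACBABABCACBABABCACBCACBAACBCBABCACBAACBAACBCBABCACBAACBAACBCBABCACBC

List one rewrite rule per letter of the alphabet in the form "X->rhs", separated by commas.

  step 4 ⇒ step 5: ACBAACBCBABCACBAACBAACBCBABCACBAACBAACBCBABCACBABABCACBABABCACBC ⇒ BA·BC·AC·BA·BA·BC·AC·BC·AC·BA·AC·BC·BA·BC·AC·BA·BA·BC·AC·BA·BA·BC·AC·BC·AC·BA·AC·BC·BA·BC·AC·BA·BA·BC·AC·BA·BA·BC·AC·BC·AC·BA·AC·BC·BA·BC·AC·BA·AC·BA·AC·BC·BA·BC·AC·BA·AC·BA·AC·BC·BA·BC·AC·BC
    A ↦ BA
    B ↦ AC
    C ↦ BC

A->BA, B->AC, C->BC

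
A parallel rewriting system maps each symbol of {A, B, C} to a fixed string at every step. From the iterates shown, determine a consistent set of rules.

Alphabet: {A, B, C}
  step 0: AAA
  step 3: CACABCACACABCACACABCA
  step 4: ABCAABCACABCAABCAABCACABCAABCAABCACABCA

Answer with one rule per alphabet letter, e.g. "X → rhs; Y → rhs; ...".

A->CA, B->C, C->AB

  step 3 ⇒ step 4: CACABCACACABCACACABCA ⇒ AB·CA·AB·CA·C·AB·CA·AB·CA·AB·CA·C·AB·CA·AB·CA·AB·CA·C·AB·CA
    A ↦ CA
    B ↦ C
    C ↦ AB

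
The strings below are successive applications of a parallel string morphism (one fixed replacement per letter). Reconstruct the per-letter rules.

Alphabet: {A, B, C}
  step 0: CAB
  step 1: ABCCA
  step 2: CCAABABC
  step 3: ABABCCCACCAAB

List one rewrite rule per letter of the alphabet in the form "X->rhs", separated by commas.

  step 2 ⇒ step 3: CCAABABC ⇒ AB·AB·C·C·CA·C·CA·AB
    A ↦ C
    B ↦ CA
    C ↦ AB

A->C, B->CA, C->AB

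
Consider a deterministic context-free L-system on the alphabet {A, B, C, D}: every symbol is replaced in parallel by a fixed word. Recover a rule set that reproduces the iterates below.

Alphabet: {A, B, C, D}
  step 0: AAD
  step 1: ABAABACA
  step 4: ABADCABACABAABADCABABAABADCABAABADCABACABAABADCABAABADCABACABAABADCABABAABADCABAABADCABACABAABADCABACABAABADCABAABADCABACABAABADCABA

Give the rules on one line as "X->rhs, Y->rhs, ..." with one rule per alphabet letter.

A->ABA, B->DC, C->BA, D->CA

  step 0 ⇒ step 1: AAD ⇒ ABA·ABA·CA
    A ↦ ABA
    D ↦ CA
    B ↦ DC  (constrained at step 1)
    C ↦ BA  (constrained at step 1)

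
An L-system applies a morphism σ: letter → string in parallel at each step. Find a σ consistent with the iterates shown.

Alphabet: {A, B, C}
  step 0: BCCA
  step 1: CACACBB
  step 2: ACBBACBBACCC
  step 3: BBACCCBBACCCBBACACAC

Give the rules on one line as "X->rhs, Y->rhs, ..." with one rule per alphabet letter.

A->BB, B->C, C->AC

  step 2 ⇒ step 3: ACBBACBBACCC ⇒ BB·AC·C·C·BB·AC·C·C·BB·AC·AC·AC
    A ↦ BB
    B ↦ C
    C ↦ AC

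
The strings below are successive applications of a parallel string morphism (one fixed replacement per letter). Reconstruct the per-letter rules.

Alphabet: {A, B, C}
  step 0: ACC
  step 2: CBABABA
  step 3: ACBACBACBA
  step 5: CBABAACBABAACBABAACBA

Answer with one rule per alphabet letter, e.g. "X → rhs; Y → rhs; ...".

  step 2 ⇒ step 3: CBABABA ⇒ A·C·BA·C·BA·C·BA
    A ↦ BA
    B ↦ C
    C ↦ A

A->BA, B->C, C->A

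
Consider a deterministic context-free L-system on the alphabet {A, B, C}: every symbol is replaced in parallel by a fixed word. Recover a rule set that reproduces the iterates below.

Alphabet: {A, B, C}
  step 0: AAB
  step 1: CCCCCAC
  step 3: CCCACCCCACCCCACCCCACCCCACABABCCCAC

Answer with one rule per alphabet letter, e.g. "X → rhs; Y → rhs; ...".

A->CC, B->CAC, C->AB

  step 0 ⇒ step 1: AAB ⇒ CC·CC·CAC
    A ↦ CC
    B ↦ CAC
    C ↦ AB  (constrained at step 1)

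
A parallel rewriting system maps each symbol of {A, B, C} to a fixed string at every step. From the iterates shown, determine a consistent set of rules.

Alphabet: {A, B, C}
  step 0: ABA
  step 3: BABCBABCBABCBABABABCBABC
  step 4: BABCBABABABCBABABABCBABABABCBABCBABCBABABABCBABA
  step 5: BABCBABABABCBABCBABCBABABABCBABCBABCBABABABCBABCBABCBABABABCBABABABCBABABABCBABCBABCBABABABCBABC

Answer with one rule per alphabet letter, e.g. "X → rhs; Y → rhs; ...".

A->BC, B->BA, C->BA

  step 4 ⇒ step 5: BABCBABABABCBABABABCBABABABCBABCBABCBABABABCBABA ⇒ BA·BC·BA·BA·BA·BC·BA·BC·BA·BC·BA·BA·BA·BC·BA·BC·BA·BC·BA·BA·BA·BC·BA·BC·BA·BC·BA·BA·BA·BC·BA·BA·BA·BC·BA·BA·BA·BC·BA·BC·BA·BC·BA·BA·BA·BC·BA·BC
    A ↦ BC
    B ↦ BA
    C ↦ BA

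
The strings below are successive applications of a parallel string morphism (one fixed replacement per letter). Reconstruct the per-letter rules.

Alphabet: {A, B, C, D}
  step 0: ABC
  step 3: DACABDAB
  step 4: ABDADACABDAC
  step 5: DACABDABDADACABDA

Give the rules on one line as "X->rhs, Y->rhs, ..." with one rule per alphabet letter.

  step 4 ⇒ step 5: ABDADACABDAC ⇒ D·AC·AB·D·AB·D·A·D·AC·AB·D·A
    A ↦ D
    B ↦ AC
    C ↦ A
    D ↦ AB

A->D, B->AC, C->A, D->AB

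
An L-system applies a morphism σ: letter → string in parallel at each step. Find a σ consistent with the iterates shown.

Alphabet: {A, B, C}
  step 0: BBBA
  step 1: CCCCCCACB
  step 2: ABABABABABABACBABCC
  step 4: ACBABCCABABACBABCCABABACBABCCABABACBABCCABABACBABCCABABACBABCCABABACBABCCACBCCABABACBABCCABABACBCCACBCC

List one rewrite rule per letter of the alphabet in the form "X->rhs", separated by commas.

A->ACB, B->CC, C->AB

  step 1 ⇒ step 2: CCCCCCACB ⇒ AB·AB·AB·AB·AB·AB·ACB·AB·CC
    A ↦ ACB
    B ↦ CC
    C ↦ AB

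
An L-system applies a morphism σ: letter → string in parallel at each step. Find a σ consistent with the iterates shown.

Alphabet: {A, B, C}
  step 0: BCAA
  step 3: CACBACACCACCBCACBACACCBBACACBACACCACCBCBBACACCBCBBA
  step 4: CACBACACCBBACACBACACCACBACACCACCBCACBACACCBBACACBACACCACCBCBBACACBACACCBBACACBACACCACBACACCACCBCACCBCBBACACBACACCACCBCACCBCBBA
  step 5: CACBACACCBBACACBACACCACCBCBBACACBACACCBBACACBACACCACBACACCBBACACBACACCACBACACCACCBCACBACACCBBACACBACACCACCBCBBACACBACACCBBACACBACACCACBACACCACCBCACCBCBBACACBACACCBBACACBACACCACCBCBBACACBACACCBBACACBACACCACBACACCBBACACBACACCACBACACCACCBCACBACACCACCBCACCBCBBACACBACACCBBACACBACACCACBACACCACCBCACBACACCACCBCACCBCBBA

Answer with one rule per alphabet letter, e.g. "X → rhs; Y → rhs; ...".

A->BA, B->CB, C->CAC

  step 4 ⇒ step 5: CACBACACCBBACACBACACCACBACACCACCBCACBACACCBBACACBACACCACCBCBBACACBACACCBBACACBACACCACBACACCACCBCACCBCBBACACBACACCACCBCACCBCBBA ⇒ CAC·BA·CAC·CB·BA·CAC·BA·CAC·CAC·CB·CB·BA·CAC·BA·CAC·CB·BA·CAC·BA·CAC·CAC·BA·CAC·CB·BA·CAC·BA·CAC·CAC·BA·CAC·CAC·CB·CAC·BA·CAC·CB·BA·CAC·BA·CAC·CAC·CB·CB·BA·CAC·BA·CAC·CB·BA·CAC·BA·CAC·CAC·BA·CAC·CAC·CB·CAC·CB·CB·BA·CAC·BA·CAC·CB·BA·CAC·BA·CAC·CAC·CB·CB·BA·CAC·BA·CAC·CB·BA·CAC·BA·CAC·CAC·BA·CAC·CB·BA·CAC·BA·CAC·CAC·BA·CAC·CAC·CB·CAC·BA·CAC·CAC·CB·CAC·CB·CB·BA·CAC·BA·CAC·CB·BA·CAC·BA·CAC·CAC·BA·CAC·CAC·CB·CAC·BA·CAC·CAC·CB·CAC·CB·CB·BA
    A ↦ BA
    B ↦ CB
    C ↦ CAC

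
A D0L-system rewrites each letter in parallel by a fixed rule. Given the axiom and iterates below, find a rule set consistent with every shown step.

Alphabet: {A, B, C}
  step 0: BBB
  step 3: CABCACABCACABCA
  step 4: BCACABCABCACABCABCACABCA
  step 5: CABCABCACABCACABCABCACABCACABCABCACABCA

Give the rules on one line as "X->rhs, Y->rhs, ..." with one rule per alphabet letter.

  step 4 ⇒ step 5: BCACABCABCACABCABCACABCA ⇒ CA·B·CA·B·CA·CA·B·CA·CA·B·CA·B·CA·CA·B·CA·CA·B·CA·B·CA·CA·B·CA
    A ↦ CA
    B ↦ CA
    C ↦ B

A->CA, B->CA, C->B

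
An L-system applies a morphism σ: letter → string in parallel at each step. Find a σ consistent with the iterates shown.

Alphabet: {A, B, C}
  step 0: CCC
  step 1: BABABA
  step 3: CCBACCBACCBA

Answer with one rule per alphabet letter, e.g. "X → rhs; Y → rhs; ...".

  step 0 ⇒ step 1: CCC ⇒ BA·BA·BA
    C ↦ BA
    A ↦ C  (constrained at step 1)
    B ↦ AA  (constrained at step 1)

A->C, B->AA, C->BA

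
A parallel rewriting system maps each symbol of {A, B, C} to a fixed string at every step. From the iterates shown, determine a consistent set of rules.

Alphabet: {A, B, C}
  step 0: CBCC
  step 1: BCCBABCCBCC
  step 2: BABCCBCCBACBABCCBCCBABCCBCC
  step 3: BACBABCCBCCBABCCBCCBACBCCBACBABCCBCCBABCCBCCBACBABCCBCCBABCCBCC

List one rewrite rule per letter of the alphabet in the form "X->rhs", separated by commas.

A->C, B->BA, C->BCC

  step 2 ⇒ step 3: BABCCBCCBACBABCCBCCBABCCBCC ⇒ BA·C·BA·BCC·BCC·BA·BCC·BCC·BA·C·BCC·BA·C·BA·BCC·BCC·BA·BCC·BCC·BA·C·BA·BCC·BCC·BA·BCC·BCC
    A ↦ C
    B ↦ BA
    C ↦ BCC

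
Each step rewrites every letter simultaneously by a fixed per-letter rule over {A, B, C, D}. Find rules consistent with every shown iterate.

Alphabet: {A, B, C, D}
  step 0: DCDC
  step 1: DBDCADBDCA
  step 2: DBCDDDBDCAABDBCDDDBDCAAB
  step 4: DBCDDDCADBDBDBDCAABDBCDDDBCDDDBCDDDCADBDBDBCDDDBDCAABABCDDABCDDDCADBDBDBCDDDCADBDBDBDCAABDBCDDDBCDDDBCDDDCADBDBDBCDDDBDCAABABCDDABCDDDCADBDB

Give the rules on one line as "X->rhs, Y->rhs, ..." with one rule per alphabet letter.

A->AB, B->CDD, C->DCA, D->DB

  step 1 ⇒ step 2: DBDCADBDCA ⇒ DB·CDD·DB·DCA·AB·DB·CDD·DB·DCA·AB
    A ↦ AB
    B ↦ CDD
    C ↦ DCA
    D ↦ DB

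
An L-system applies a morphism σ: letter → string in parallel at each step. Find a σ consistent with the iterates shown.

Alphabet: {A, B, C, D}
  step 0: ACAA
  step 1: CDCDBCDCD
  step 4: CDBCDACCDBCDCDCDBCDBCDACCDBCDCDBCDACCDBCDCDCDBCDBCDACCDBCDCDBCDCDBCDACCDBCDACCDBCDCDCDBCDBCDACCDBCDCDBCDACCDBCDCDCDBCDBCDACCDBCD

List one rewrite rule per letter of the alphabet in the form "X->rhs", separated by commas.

A->CD, B->AC, C->CDB, D->CD

  step 0 ⇒ step 1: ACAA ⇒ CD·CDB·CD·CD
    A ↦ CD
    C ↦ CDB
    B ↦ AC  (constrained at step 1)
    D ↦ CD  (constrained at step 1)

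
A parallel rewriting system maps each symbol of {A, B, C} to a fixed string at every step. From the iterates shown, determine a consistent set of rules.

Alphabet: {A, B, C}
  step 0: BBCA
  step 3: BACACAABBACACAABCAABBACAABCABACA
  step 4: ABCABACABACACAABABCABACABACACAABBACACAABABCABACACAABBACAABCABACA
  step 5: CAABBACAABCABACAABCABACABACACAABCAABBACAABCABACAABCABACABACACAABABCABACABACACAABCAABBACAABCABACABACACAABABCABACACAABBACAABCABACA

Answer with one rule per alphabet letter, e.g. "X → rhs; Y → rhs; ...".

A->CA, B->AB, C->BA

  step 4 ⇒ step 5: ABCABACABACACAABABCABACABACACAABBACACAABABCABACACAABBACAABCABACA ⇒ CA·AB·BA·CA·AB·CA·BA·CA·AB·CA·BA·CA·BA·CA·CA·AB·CA·AB·BA·CA·AB·CA·BA·CA·AB·CA·BA·CA·BA·CA·CA·AB·AB·CA·BA·CA·BA·CA·CA·AB·CA·AB·BA·CA·AB·CA·BA·CA·BA·CA·CA·AB·AB·CA·BA·CA·CA·AB·BA·CA·AB·CA·BA·CA
    A ↦ CA
    B ↦ AB
    C ↦ BA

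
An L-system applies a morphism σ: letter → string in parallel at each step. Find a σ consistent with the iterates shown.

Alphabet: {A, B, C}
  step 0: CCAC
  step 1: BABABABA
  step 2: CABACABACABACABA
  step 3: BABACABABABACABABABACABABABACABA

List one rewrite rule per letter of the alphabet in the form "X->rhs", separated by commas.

A->BA, B->CA, C->BA

  step 2 ⇒ step 3: CABACABACABACABA ⇒ BA·BA·CA·BA·BA·BA·CA·BA·BA·BA·CA·BA·BA·BA·CA·BA
    A ↦ BA
    B ↦ CA
    C ↦ BA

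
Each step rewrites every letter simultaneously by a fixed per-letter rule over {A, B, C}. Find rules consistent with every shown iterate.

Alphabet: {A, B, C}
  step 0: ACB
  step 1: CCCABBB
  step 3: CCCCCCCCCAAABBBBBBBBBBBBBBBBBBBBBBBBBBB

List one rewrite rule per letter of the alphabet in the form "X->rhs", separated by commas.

A->CCC, B->BBB, C->A

  step 0 ⇒ step 1: ACB ⇒ CCC·A·BBB
    A ↦ CCC
    B ↦ BBB
    C ↦ A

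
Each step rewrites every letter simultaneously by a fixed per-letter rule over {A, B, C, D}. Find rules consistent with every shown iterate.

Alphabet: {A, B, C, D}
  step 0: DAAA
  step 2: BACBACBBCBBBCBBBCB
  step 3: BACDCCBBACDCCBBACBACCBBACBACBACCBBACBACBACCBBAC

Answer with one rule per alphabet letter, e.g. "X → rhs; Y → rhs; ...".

  step 2 ⇒ step 3: BACBACBBCBBBCBBBCB ⇒ BAC·DC·CB·BAC·DC·CB·BAC·BAC·CB·BAC·BAC·BAC·CB·BAC·BAC·BAC·CB·BAC
    A ↦ DC
    B ↦ BAC
    C ↦ CB
    D ↦ BB  (constrained at step 0)

A->DC, B->BAC, C->CB, D->BB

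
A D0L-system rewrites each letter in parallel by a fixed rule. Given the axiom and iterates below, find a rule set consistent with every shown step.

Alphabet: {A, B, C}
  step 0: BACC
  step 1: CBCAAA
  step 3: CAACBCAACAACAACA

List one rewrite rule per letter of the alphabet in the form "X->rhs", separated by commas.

A->CA, B->CB, C->A

  step 0 ⇒ step 1: BACC ⇒ CB·CA·A·A
    A ↦ CA
    B ↦ CB
    C ↦ A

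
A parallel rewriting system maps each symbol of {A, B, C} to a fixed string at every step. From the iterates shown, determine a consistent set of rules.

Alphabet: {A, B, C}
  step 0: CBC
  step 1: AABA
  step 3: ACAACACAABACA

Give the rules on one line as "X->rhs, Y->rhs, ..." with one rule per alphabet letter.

  step 0 ⇒ step 1: CBC ⇒ A·AB·A
    B ↦ AB
    C ↦ A
    A ↦ CA  (constrained at step 1)

A->CA, B->AB, C->A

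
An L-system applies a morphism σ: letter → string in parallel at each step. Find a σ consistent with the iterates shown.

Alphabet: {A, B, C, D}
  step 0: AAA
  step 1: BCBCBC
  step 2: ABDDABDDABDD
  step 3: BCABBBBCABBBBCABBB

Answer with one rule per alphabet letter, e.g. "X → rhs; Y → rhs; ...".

A->BC, B->AB, C->DD, D->B

  step 2 ⇒ step 3: ABDDABDDABDD ⇒ BC·AB·B·B·BC·AB·B·B·BC·AB·B·B
    A ↦ BC
    B ↦ AB
    D ↦ B
  step 1 ⇒ step 2: BCBCBC ⇒ AB·DD·AB·DD·AB·DD
    C ↦ DD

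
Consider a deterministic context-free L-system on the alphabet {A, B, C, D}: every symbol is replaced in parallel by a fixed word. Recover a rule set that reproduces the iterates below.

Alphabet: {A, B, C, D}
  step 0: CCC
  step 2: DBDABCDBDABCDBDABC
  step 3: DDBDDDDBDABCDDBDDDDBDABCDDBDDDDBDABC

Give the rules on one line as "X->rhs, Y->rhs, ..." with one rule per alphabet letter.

  step 2 ⇒ step 3: DBDABCDBDABCDBDABC ⇒ DD·BD·DD·D·BD·ABC·DD·BD·DD·D·BD·ABC·DD·BD·DD·D·BD·ABC
    A ↦ D
    B ↦ BD
    C ↦ ABC
    D ↦ DD

A->D, B->BD, C->ABC, D->DD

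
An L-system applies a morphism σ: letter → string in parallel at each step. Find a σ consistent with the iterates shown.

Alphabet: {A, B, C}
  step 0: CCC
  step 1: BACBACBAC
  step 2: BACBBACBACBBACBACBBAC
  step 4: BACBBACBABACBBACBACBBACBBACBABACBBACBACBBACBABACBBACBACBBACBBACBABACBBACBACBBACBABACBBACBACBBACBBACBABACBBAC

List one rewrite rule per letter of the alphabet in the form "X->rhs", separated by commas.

  step 1 ⇒ step 2: BACBACBAC ⇒ BA·CB·BAC·BA·CB·BAC·BA·CB·BAC
    A ↦ CB
    B ↦ BA
    C ↦ BAC

A->CB, B->BA, C->BAC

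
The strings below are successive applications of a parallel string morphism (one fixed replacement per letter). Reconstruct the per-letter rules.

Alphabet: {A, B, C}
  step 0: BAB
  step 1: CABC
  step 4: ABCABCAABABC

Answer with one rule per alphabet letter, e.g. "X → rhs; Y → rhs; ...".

A->AB, B->C, C->A

  step 0 ⇒ step 1: BAB ⇒ C·AB·C
    A ↦ AB
    B ↦ C
    C ↦ A  (constrained at step 1)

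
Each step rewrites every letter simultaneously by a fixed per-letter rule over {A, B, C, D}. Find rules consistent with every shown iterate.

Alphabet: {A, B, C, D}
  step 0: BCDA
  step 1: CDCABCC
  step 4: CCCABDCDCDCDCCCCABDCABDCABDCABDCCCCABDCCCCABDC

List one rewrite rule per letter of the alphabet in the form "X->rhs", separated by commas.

A->CC, B->C, C->DC, D->AB

  step 0 ⇒ step 1: BCDA ⇒ C·DC·AB·CC
    A ↦ CC
    B ↦ C
    C ↦ DC
    D ↦ AB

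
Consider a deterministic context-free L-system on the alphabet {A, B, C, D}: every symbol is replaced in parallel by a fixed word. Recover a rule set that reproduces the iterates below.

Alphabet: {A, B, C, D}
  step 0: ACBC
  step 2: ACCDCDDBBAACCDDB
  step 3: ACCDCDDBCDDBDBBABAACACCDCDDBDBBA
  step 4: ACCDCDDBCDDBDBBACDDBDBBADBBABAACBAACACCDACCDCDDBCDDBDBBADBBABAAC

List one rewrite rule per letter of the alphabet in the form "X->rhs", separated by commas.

  step 3 ⇒ step 4: ACCDCDDBCDDBDBBABAACACCDCDDBDBBA ⇒ AC·CD·CD·DB·CD·DB·DB·BA·CD·DB·DB·BA·DB·BA·BA·AC·BA·AC·AC·CD·AC·CD·CD·DB·CD·DB·DB·BA·DB·BA·BA·AC
    A ↦ AC
    B ↦ BA
    C ↦ CD
    D ↦ DB

A->AC, B->BA, C->CD, D->DB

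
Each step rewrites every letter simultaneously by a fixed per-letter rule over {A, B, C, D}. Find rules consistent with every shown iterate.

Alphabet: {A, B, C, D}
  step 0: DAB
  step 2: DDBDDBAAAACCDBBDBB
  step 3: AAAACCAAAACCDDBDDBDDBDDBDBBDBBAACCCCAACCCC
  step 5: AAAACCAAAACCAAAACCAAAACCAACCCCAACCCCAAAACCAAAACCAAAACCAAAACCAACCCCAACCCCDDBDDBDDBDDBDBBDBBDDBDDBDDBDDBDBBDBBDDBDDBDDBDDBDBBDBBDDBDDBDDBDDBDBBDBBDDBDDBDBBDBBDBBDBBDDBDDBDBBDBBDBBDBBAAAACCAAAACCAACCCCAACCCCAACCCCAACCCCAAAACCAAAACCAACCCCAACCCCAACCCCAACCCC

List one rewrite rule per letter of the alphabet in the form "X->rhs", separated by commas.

  step 2 ⇒ step 3: DDBDDBAAAACCDBBDBB ⇒ AA·AA·CC·AA·AA·CC·DDB·DDB·DDB·DDB·DBB·DBB·AA·CC·CC·AA·CC·CC
    A ↦ DDB
    B ↦ CC
    C ↦ DBB
    D ↦ AA

A->DDB, B->CC, C->DBB, D->AA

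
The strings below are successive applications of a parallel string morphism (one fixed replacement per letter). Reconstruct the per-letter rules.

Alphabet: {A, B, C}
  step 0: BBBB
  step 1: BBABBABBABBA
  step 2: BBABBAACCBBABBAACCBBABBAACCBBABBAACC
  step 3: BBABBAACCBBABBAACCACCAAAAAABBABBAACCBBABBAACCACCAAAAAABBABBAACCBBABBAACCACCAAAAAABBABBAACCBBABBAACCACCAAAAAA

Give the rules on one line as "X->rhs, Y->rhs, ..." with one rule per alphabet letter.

A->ACC, B->BBA, C->AAA

  step 2 ⇒ step 3: BBABBAACCBBABBAACCBBABBAACCBBABBAACC ⇒ BBA·BBA·ACC·BBA·BBA·ACC·ACC·AAA·AAA·BBA·BBA·ACC·BBA·BBA·ACC·ACC·AAA·AAA·BBA·BBA·ACC·BBA·BBA·ACC·ACC·AAA·AAA·BBA·BBA·ACC·BBA·BBA·ACC·ACC·AAA·AAA
    A ↦ ACC
    B ↦ BBA
    C ↦ AAA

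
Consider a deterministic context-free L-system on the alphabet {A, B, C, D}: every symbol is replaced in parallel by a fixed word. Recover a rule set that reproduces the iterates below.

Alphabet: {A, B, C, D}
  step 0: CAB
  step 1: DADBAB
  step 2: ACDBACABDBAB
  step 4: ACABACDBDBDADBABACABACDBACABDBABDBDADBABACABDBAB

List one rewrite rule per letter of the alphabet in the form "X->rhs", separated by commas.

A->DB, B->AB, C->DA, D->AC

  step 1 ⇒ step 2: DADBAB ⇒ AC·DB·AC·AB·DB·AB
    A ↦ DB
    B ↦ AB
    D ↦ AC
  step 0 ⇒ step 1: CAB ⇒ DA·DB·AB
    C ↦ DA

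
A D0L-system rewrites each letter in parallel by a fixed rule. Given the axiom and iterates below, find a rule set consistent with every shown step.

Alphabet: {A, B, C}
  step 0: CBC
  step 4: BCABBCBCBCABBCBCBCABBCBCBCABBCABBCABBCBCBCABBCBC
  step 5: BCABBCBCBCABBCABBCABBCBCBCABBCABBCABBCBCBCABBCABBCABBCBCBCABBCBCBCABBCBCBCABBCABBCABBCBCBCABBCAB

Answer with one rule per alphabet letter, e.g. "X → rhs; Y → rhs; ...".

A->BC, B->BC, C->AB

  step 4 ⇒ step 5: BCABBCBCBCABBCBCBCABBCBCBCABBCABBCABBCBCBCABBCBC ⇒ BC·AB·BC·BC·BC·AB·BC·AB·BC·AB·BC·BC·BC·AB·BC·AB·BC·AB·BC·BC·BC·AB·BC·AB·BC·AB·BC·BC·BC·AB·BC·BC·BC·AB·BC·BC·BC·AB·BC·AB·BC·AB·BC·BC·BC·AB·BC·AB
    A ↦ BC
    B ↦ BC
    C ↦ AB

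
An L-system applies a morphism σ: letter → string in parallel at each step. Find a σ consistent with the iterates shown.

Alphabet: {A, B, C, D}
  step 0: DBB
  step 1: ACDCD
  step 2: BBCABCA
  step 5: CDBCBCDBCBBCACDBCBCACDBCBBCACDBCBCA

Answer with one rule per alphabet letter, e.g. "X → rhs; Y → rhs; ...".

  step 1 ⇒ step 2: ACDCD ⇒ B·BC·A·BC·A
    A ↦ B
    C ↦ BC
    D ↦ A
  step 0 ⇒ step 1: DBB ⇒ A·CD·CD
    B ↦ CD

A->B, B->CD, C->BC, D->A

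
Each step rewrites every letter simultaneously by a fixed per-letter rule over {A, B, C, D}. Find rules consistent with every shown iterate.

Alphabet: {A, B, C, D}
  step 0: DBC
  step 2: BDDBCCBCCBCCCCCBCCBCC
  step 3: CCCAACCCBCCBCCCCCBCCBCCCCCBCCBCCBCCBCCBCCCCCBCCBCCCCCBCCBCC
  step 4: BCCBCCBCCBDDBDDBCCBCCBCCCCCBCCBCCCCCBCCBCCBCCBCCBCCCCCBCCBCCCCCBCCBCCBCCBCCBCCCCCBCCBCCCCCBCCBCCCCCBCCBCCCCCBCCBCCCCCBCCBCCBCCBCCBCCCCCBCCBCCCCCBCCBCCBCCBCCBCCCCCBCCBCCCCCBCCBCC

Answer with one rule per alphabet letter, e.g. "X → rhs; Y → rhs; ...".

A->BDD, B->CCC, C->BCC, D->A

  step 3 ⇒ step 4: CCCAACCCBCCBCCCCCBCCBCCCCCBCCBCCBCCBCCBCCCCCBCCBCCCCCBCCBCC ⇒ BCC·BCC·BCC·BDD·BDD·BCC·BCC·BCC·CCC·BCC·BCC·CCC·BCC·BCC·BCC·BCC·BCC·CCC·BCC·BCC·CCC·BCC·BCC·BCC·BCC·BCC·CCC·BCC·BCC·CCC·BCC·BCC·CCC·BCC·BCC·CCC·BCC·BCC·CCC·BCC·BCC·BCC·BCC·BCC·CCC·BCC·BCC·CCC·BCC·BCC·BCC·BCC·BCC·CCC·BCC·BCC·CCC·BCC·BCC
    A ↦ BDD
    B ↦ CCC
    C ↦ BCC
  step 2 ⇒ step 3: BDDBCCBCCBCCCCCBCCBCC ⇒ CCC·A·A·CCC·BCC·BCC·CCC·BCC·BCC·CCC·BCC·BCC·BCC·BCC·BCC·CCC·BCC·BCC·CCC·BCC·BCC
    D ↦ A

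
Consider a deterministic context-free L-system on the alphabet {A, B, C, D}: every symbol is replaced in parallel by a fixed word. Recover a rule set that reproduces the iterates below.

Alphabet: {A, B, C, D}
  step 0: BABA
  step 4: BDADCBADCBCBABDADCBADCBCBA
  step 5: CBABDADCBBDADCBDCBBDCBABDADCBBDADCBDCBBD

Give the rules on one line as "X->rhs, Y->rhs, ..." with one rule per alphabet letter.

A->BD, B->CB, C->D, D->A

  step 4 ⇒ step 5: BDADCBADCBCBABDADCBADCBCBA ⇒ CB·A·BD·A·D·CB·BD·A·D·CB·D·CB·BD·CB·A·BD·A·D·CB·BD·A·D·CB·D·CB·BD
    A ↦ BD
    B ↦ CB
    C ↦ D
    D ↦ A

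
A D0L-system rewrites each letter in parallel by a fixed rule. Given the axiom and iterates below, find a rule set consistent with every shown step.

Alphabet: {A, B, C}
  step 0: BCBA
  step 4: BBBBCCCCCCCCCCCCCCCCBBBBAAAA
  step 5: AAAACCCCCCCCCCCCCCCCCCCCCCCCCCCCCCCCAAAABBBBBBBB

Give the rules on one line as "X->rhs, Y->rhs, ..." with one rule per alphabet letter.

  step 4 ⇒ step 5: BBBBCCCCCCCCCCCCCCCCBBBBAAAA ⇒ A·A·A·A·CC·CC·CC·CC·CC·CC·CC·CC·CC·CC·CC·CC·CC·CC·CC·CC·A·A·A·A·BB·BB·BB·BB
    A ↦ BB
    B ↦ A
    C ↦ CC

A->BB, B->A, C->CC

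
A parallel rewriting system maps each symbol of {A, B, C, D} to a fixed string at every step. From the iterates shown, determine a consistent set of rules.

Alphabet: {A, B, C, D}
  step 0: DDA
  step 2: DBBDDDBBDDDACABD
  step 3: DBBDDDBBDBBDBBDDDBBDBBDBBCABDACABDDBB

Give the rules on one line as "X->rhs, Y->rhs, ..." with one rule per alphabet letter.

A->CAB, B->D, C->DA, D->DBB

  step 2 ⇒ step 3: DBBDDDBBDDDACABD ⇒ DBB·D·D·DBB·DBB·DBB·D·D·DBB·DBB·DBB·CAB·DA·CAB·D·DBB
    A ↦ CAB
    B ↦ D
    C ↦ DA
    D ↦ DBB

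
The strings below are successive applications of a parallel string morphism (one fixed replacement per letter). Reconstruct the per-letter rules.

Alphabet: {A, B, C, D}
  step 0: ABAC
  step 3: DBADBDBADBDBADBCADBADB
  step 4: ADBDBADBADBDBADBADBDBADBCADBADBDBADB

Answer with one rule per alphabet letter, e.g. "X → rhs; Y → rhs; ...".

  step 3 ⇒ step 4: DBADBDBADBDBADBCADBADB ⇒ A·DB·DB·A·DB·A·DB·DB·A·DB·A·DB·DB·A·DB·CA·DB·A·DB·DB·A·DB
    A ↦ DB
    B ↦ DB
    C ↦ CA
    D ↦ A

A->DB, B->DB, C->CA, D->A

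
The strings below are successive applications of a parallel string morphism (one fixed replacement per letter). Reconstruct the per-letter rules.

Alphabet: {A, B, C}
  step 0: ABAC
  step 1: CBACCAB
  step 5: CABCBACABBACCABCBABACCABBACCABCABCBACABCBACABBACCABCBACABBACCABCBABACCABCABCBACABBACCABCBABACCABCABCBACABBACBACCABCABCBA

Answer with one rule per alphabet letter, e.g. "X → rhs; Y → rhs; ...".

A->C, B->BA, C->CAB

  step 0 ⇒ step 1: ABAC ⇒ C·BA·C·CAB
    A ↦ C
    B ↦ BA
    C ↦ CAB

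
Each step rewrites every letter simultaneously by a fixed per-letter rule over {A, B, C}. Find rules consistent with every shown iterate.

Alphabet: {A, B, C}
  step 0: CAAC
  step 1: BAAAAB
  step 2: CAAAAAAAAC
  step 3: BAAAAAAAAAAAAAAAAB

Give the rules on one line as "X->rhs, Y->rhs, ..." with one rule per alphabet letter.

  step 2 ⇒ step 3: CAAAAAAAAC ⇒ B·AA·AA·AA·AA·AA·AA·AA·AA·B
    A ↦ AA
    C ↦ B
  step 1 ⇒ step 2: BAAAAB ⇒ C·AA·AA·AA·AA·C
    B ↦ C

A->AA, B->C, C->B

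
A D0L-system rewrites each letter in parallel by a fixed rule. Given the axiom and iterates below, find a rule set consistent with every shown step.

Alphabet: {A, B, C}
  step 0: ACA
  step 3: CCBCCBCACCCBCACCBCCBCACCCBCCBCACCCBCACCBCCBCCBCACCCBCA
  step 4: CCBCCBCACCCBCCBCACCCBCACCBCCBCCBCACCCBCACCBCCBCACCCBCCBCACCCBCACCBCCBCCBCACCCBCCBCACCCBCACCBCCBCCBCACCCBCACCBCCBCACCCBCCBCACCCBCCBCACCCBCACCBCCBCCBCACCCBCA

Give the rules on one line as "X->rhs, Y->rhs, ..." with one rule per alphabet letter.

A->CA, B->CAC, C->CCB

  step 3 ⇒ step 4: CCBCCBCACCCBCACCBCCBCACCCBCCBCACCCBCACCBCCBCCBCACCCBCA ⇒ CCB·CCB·CAC·CCB·CCB·CAC·CCB·CA·CCB·CCB·CCB·CAC·CCB·CA·CCB·CCB·CAC·CCB·CCB·CAC·CCB·CA·CCB·CCB·CCB·CAC·CCB·CCB·CAC·CCB·CA·CCB·CCB·CCB·CAC·CCB·CA·CCB·CCB·CAC·CCB·CCB·CAC·CCB·CCB·CAC·CCB·CA·CCB·CCB·CCB·CAC·CCB·CA
    A ↦ CA
    B ↦ CAC
    C ↦ CCB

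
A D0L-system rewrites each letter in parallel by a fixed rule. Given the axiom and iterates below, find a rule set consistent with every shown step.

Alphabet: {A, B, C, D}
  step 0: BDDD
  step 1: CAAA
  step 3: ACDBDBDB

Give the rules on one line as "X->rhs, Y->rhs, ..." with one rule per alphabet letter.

A->C, B->C, C->DB, D->A

  step 0 ⇒ step 1: BDDD ⇒ C·A·A·A
    B ↦ C
    D ↦ A
    A ↦ C  (constrained at step 1)
    C ↦ DB  (constrained at step 1)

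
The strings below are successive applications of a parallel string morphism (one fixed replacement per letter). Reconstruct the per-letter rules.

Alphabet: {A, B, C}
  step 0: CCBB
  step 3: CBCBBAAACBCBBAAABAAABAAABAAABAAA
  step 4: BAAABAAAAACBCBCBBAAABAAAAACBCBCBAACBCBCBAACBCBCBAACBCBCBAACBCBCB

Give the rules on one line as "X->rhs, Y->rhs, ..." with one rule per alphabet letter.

  step 3 ⇒ step 4: CBCBBAAACBCBBAAABAAABAAABAAABAAA ⇒ BA·AA·BA·AA·AA·CB·CB·CB·BA·AA·BA·AA·AA·CB·CB·CB·AA·CB·CB·CB·AA·CB·CB·CB·AA·CB·CB·CB·AA·CB·CB·CB
    A ↦ CB
    B ↦ AA
    C ↦ BA

A->CB, B->AA, C->BA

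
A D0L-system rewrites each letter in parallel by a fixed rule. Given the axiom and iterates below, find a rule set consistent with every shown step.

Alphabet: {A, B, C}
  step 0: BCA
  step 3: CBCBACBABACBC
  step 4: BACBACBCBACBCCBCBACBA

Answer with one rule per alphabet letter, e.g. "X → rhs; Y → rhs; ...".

A->BC, B->C, C->BA

  step 3 ⇒ step 4: CBCBACBABACBC ⇒ BA·C·BA·C·BC·BA·C·BC·C·BC·BA·C·BA
    A ↦ BC
    B ↦ C
    C ↦ BA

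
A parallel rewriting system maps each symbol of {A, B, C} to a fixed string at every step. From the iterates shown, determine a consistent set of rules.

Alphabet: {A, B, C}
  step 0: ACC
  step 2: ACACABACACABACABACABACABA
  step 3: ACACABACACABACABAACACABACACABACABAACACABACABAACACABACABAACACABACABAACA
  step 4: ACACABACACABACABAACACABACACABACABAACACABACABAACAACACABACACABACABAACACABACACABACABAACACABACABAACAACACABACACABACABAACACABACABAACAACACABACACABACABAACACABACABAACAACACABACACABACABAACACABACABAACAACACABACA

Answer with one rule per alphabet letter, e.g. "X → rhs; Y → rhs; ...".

  step 3 ⇒ step 4: ACACABACACABACABAACACABACACABACABAACACABACABAACACABACABAACACABACABAACA ⇒ ACA·CAB·ACA·CAB·ACA·BA·ACA·CAB·ACA·CAB·ACA·BA·ACA·CAB·ACA·BA·ACA·ACA·CAB·ACA·CAB·ACA·BA·ACA·CAB·ACA·CAB·ACA·BA·ACA·CAB·ACA·BA·ACA·ACA·CAB·ACA·CAB·ACA·BA·ACA·CAB·ACA·BA·ACA·ACA·CAB·ACA·CAB·ACA·BA·ACA·CAB·ACA·BA·ACA·ACA·CAB·ACA·CAB·ACA·BA·ACA·CAB·ACA·BA·ACA·ACA·CAB·ACA
    A ↦ ACA
    B ↦ BA
    C ↦ CAB

A->ACA, B->BA, C->CAB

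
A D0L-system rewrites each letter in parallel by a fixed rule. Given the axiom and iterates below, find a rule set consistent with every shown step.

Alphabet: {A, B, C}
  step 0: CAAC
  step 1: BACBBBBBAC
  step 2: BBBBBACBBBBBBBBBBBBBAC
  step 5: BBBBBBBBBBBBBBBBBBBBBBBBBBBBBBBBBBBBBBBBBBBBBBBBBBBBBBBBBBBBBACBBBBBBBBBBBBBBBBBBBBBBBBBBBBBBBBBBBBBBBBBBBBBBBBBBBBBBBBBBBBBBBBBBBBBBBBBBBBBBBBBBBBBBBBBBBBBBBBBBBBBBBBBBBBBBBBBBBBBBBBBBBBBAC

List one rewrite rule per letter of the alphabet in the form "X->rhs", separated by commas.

  step 1 ⇒ step 2: BACBBBBBAC ⇒ BB·BB·BAC·BB·BB·BB·BB·BB·BB·BAC
    A ↦ BB
    B ↦ BB
    C ↦ BAC

A->BB, B->BB, C->BAC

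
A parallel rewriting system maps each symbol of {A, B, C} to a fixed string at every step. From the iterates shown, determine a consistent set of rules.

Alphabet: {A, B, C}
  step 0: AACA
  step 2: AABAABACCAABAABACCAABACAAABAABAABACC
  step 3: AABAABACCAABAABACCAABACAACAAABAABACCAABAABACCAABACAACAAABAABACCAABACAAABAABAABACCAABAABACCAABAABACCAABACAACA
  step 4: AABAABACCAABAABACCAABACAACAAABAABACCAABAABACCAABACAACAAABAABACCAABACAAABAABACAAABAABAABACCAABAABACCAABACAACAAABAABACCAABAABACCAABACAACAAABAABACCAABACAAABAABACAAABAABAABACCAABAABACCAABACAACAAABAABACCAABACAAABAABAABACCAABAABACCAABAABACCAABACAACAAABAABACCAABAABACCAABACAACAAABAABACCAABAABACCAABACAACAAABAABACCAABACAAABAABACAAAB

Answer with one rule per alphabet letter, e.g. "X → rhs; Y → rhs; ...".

  step 3 ⇒ step 4: AABAABACCAABAABACCAABACAACAAABAABACCAABAABACCAABACAACAAABAABACCAABACAAABAABAABACCAABAABACCAABAABACCAABACAACA ⇒ AAB·AAB·ACC·AAB·AAB·ACC·AAB·ACA·ACA·AAB·AAB·ACC·AAB·AAB·ACC·AAB·ACA·ACA·AAB·AAB·ACC·AAB·ACA·AAB·AAB·ACA·AAB·AAB·AAB·ACC·AAB·AAB·ACC·AAB·ACA·ACA·AAB·AAB·ACC·AAB·AAB·ACC·AAB·ACA·ACA·AAB·AAB·ACC·AAB·ACA·AAB·AAB·ACA·AAB·AAB·AAB·ACC·AAB·AAB·ACC·AAB·ACA·ACA·AAB·AAB·ACC·AAB·ACA·AAB·AAB·AAB·ACC·AAB·AAB·ACC·AAB·AAB·ACC·AAB·ACA·ACA·AAB·AAB·ACC·AAB·AAB·ACC·AAB·ACA·ACA·AAB·AAB·ACC·AAB·AAB·ACC·AAB·ACA·ACA·AAB·AAB·ACC·AAB·ACA·AAB·AAB·ACA·AAB
    A ↦ AAB
    B ↦ ACC
    C ↦ ACA

A->AAB, B->ACC, C->ACA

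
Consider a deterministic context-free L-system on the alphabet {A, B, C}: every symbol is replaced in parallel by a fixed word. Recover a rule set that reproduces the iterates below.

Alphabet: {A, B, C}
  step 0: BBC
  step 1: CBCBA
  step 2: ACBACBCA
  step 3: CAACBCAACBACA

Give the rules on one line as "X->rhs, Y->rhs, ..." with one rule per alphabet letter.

  step 2 ⇒ step 3: ACBACBCA ⇒ CA·A·CB·CA·A·CB·A·CA
    A ↦ CA
    B ↦ CB
    C ↦ A

A->CA, B->CB, C->A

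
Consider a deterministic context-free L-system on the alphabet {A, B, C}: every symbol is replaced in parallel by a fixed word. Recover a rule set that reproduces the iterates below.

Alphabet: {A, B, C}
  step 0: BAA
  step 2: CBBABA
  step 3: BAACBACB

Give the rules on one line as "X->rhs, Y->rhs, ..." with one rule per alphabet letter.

  step 2 ⇒ step 3: CBBABA ⇒ B·A·A·CB·A·CB
    A ↦ CB
    B ↦ A
    C ↦ B

A->CB, B->A, C->B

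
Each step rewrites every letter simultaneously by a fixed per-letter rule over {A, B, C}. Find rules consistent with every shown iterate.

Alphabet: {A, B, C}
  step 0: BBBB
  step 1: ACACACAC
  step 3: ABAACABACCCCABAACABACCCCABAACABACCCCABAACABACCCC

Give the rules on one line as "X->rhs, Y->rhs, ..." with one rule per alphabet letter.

  step 0 ⇒ step 1: BBBB ⇒ AC·AC·AC·AC
    B ↦ AC
    A ↦ ABA  (constrained at step 1)
    C ↦ CC  (constrained at step 1)

A->ABA, B->AC, C->CC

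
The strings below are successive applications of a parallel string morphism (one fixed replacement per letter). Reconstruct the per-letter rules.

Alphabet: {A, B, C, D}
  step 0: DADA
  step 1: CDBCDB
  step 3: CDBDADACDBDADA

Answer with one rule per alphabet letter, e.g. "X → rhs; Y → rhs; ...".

  step 0 ⇒ step 1: DADA ⇒ C·DB·C·DB
    A ↦ DB
    D ↦ C
    B ↦ C  (constrained at step 1)
    C ↦ DA  (constrained at step 1)

A->DB, B->C, C->DA, D->C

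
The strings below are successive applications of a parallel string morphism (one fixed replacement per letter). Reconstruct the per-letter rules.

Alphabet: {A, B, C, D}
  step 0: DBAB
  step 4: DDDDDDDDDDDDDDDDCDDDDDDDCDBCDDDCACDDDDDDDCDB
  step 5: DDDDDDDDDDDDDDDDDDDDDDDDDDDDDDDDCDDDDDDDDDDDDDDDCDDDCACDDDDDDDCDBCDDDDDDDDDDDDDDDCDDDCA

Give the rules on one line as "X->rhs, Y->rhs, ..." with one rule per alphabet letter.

A->B, B->CA, C->CD, D->DD

  step 4 ⇒ step 5: DDDDDDDDDDDDDDDDCDDDDDDDCDBCDDDCACDDDDDDDCDB ⇒ DD·DD·DD·DD·DD·DD·DD·DD·DD·DD·DD·DD·DD·DD·DD·DD·CD·DD·DD·DD·DD·DD·DD·DD·CD·DD·CA·CD·DD·DD·DD·CD·B·CD·DD·DD·DD·DD·DD·DD·DD·CD·DD·CA
    A ↦ B
    B ↦ CA
    C ↦ CD
    D ↦ DD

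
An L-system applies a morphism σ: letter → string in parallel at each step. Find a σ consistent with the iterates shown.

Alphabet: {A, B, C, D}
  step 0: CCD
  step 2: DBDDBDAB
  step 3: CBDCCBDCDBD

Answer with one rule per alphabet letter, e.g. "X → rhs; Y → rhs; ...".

  step 2 ⇒ step 3: DBDDBDAB ⇒ C·BD·C·C·BD·C·D·BD
    A ↦ D
    B ↦ BD
    D ↦ C
    C ↦ AB  (constrained at step 0)

A->D, B->BD, C->AB, D->C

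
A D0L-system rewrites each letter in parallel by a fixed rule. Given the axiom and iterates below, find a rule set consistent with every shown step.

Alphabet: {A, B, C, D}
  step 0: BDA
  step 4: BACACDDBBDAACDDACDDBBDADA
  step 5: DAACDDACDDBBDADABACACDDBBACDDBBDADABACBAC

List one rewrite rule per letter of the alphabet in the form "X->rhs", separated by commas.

  step 4 ⇒ step 5: BACACDDBBDAACDDACDDBBDADA ⇒ DA·AC·DD·AC·DD·B·B·DA·DA·B·AC·AC·DD·B·B·AC·DD·B·B·DA·DA·B·AC·B·AC
    A ↦ AC
    B ↦ DA
    C ↦ DD
    D ↦ B

A->AC, B->DA, C->DD, D->B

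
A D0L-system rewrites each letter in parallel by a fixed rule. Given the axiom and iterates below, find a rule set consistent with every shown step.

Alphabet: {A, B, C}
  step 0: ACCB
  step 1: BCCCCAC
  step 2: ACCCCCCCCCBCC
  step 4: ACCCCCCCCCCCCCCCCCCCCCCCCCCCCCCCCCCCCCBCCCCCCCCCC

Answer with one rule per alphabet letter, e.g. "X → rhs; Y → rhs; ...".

A->B, B->AC, C->CC

  step 1 ⇒ step 2: BCCCCAC ⇒ AC·CC·CC·CC·CC·B·CC
    A ↦ B
    B ↦ AC
    C ↦ CC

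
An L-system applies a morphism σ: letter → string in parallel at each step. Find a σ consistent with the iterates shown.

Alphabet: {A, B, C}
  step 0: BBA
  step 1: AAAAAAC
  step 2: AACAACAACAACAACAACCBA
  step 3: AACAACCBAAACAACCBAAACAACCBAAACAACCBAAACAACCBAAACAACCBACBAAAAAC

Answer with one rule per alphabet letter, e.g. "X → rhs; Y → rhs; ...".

  step 2 ⇒ step 3: AACAACAACAACAACAACCBA ⇒ AAC·AAC·CBA·AAC·AAC·CBA·AAC·AAC·CBA·AAC·AAC·CBA·AAC·AAC·CBA·AAC·AAC·CBA·CBA·AA·AAC
    A ↦ AAC
    B ↦ AA
    C ↦ CBA

A->AAC, B->AA, C->CBA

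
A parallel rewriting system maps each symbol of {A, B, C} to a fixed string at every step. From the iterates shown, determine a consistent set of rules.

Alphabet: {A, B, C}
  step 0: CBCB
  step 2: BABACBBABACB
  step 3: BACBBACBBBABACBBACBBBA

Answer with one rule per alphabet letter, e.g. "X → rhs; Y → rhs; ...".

  step 2 ⇒ step 3: BABACBBABACB ⇒ BA·CB·BA·CB·B·BA·BA·CB·BA·CB·B·BA
    A ↦ CB
    B ↦ BA
    C ↦ B

A->CB, B->BA, C->B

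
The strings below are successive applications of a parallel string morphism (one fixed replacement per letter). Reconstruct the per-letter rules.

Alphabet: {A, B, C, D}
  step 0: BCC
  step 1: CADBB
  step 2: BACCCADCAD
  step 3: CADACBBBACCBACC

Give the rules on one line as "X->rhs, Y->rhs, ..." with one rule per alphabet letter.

A->AC, B->CAD, C->B, D->C

  step 2 ⇒ step 3: BACCCADCAD ⇒ CAD·AC·B·B·B·AC·C·B·AC·C
    A ↦ AC
    B ↦ CAD
    C ↦ B
    D ↦ C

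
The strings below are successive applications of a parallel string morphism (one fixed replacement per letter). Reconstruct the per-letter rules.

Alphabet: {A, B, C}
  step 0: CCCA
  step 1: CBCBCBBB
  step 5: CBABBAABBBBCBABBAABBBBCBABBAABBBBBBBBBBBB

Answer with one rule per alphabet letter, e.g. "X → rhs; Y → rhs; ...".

  step 0 ⇒ step 1: CCCA ⇒ CB·CB·CB·BB
    A ↦ BB
    C ↦ CB
    B ↦ A  (constrained at step 1)

A->BB, B->A, C->CB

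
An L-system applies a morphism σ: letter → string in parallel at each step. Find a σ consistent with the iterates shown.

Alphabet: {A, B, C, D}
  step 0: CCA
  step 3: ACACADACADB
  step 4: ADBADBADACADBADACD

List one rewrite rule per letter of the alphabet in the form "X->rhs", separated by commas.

A->AD, B->D, C->B, D->AC

  step 3 ⇒ step 4: ACACADACADB ⇒ AD·B·AD·B·AD·AC·AD·B·AD·AC·D
    A ↦ AD
    B ↦ D
    C ↦ B
    D ↦ AC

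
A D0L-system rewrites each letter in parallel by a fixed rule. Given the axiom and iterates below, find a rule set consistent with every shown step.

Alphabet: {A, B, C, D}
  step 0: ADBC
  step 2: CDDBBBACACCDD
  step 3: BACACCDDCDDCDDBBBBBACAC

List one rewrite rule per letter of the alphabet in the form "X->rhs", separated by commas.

  step 2 ⇒ step 3: CDDBBBACACCDD ⇒ B·AC·AC·CDD·CDD·CDD·B·B·B·B·B·AC·AC
    A ↦ B
    B ↦ CDD
    C ↦ B
    D ↦ AC

A->B, B->CDD, C->B, D->AC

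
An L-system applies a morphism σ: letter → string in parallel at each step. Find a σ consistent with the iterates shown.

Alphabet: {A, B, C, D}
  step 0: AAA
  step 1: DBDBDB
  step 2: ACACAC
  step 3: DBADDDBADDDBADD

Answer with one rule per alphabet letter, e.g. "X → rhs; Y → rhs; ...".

  step 2 ⇒ step 3: ACACAC ⇒ DB·ADD·DB·ADD·DB·ADD
    A ↦ DB
    C ↦ ADD
  step 1 ⇒ step 2: DBDBDB ⇒ A·C·A·C·A·C
    B ↦ C
  step 1 ⇒ step 2: DBDBDB ⇒ A·C·A·C·A·C
    D ↦ A

A->DB, B->C, C->ADD, D->A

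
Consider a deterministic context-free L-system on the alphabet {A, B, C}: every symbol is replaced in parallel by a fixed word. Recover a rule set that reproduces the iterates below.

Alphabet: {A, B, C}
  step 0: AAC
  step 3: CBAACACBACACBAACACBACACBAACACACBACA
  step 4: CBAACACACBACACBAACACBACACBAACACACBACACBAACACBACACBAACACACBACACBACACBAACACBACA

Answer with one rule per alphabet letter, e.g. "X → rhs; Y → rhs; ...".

  step 3 ⇒ step 4: CBAACACBACACBAACACBACACBAACACACBACA ⇒ CBA·A·CA·CA·CBA·CA·CBA·A·CA·CBA·CA·CBA·A·CA·CA·CBA·CA·CBA·A·CA·CBA·CA·CBA·A·CA·CA·CBA·CA·CBA·CA·CBA·A·CA·CBA·CA
    A ↦ CA
    B ↦ A
    C ↦ CBA

A->CA, B->A, C->CBA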